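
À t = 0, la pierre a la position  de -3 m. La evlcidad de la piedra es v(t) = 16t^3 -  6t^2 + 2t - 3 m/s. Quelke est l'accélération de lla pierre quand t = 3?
En partant de la vitesse v(t) = 16·t^3 - 6·t^2 + 2·t - 3, nous prenons 1 dérivée. En dérivant la vitesse, nous obtenons l'accélération: a(t) = 48·t^2 - 12·t + 2. De l'équation de l'accélération a(t) = 48·t^2 - 12·t + 2, nous substituons t = 3 pour obtenir a = 398.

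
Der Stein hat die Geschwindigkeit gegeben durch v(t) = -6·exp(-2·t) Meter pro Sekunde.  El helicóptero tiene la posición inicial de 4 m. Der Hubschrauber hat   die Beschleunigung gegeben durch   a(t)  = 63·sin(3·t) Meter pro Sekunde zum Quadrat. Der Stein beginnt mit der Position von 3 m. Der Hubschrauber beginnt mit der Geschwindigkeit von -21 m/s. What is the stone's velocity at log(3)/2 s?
Using v(t) = -6·exp(-2·t) and substituting t = log(3)/2, we find v = -2.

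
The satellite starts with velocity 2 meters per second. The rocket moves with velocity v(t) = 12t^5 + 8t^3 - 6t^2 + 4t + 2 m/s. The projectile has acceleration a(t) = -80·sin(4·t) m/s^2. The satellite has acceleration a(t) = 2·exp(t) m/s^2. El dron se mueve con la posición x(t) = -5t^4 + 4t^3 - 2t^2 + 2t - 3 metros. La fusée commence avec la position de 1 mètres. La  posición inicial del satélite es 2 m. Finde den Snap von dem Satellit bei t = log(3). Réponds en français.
Nous devons dériver notre équation de l'accélération a(t) = 2·exp(t) 2 fois. En prenant d/dt de a(t), nous trouvons j(t) = 2·exp(t). En dérivant le jerk, nous obtenons le snap: s(t) = 2·exp(t). En utilisant s(t) = 2·exp(t) et en substituant t = log(3), nous trouvons s = 6.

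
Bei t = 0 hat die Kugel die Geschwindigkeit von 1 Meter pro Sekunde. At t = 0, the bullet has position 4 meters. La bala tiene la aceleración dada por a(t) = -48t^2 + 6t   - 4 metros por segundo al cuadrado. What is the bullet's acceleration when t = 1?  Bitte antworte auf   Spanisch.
De la ecuación de la aceleración a(t) = -48·t^2 + 6·t - 4, sustituimos t = 1 para obtener a = -46.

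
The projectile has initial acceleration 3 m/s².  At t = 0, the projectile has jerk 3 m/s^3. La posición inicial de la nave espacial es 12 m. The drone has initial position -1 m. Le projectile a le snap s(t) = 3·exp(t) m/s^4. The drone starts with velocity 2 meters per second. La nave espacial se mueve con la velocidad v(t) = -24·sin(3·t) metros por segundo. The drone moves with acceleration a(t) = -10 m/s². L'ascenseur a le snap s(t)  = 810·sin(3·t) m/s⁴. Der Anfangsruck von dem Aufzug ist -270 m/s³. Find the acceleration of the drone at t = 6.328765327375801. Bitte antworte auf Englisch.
From the given acceleration equation a(t) = -10, we substitute t = 6.328765327375801 to get a = -10.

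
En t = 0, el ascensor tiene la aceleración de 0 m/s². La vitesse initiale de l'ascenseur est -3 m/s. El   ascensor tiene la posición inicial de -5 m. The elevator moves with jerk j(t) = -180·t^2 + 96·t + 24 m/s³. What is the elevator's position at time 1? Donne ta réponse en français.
Nous devons trouver la primitive de notre équation du jerk j(t) = -180·t^2 + 96·t + 24 3 fois. La primitive du jerk, avec a(0) = 0, donne l'accélération: a(t) = 12·t·(-5·t^2 + 4·t + 2). En intégrant l'accélération et en utilisant la condition initiale v(0) = -3, nous obtenons v(t) = -15·t^4 + 16·t^3 + 12·t^2 - 3. En intégrant la vitesse et en utilisant la condition initiale x(0) = -5, nous obtenons x(t) = -3·t^5 + 4·t^4 + 4·t^3 - 3·t - 5. Nous avons la position x(t) = -3·t^5 + 4·t^4 + 4·t^3 - 3·t - 5. En substituant t = 1: x(1) = -3.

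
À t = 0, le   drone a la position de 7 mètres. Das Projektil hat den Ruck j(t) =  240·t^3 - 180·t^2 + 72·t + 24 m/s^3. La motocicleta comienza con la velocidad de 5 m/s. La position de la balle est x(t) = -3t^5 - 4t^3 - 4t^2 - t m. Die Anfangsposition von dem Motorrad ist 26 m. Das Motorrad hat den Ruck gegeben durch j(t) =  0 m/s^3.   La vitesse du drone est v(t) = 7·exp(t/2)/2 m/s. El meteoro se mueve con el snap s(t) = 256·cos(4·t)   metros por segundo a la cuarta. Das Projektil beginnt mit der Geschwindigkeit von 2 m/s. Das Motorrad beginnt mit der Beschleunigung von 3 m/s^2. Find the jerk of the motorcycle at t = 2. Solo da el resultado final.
The answer is 0.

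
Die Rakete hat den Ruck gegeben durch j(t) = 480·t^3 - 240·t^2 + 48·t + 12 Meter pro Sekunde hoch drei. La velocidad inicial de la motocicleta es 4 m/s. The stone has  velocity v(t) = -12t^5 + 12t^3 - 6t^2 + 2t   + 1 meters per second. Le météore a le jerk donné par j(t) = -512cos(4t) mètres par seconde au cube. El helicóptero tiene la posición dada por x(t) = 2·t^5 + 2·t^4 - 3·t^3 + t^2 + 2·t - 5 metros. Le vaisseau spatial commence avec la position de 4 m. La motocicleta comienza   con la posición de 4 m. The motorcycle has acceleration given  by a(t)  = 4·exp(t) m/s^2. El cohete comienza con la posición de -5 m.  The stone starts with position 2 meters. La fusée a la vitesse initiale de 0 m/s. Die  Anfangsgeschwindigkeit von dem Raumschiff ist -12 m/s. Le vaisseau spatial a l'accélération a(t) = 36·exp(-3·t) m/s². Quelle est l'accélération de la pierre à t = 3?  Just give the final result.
L'accélération à t = 3 est a = -4570.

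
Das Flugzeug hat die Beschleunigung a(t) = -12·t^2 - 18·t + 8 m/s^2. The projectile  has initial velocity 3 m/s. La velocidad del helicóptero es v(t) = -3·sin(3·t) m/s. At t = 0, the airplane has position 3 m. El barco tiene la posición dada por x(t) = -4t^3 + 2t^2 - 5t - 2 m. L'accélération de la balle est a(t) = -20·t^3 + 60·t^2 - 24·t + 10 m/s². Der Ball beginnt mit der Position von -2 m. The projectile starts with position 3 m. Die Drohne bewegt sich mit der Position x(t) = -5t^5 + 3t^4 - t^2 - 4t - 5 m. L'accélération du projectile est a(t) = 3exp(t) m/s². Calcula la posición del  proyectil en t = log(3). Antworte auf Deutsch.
Ausgehend von der Beschleunigung a(t) = 3·exp(t), nehmen wir 2 Integrale. Die Stammfunktion von der Beschleunigung ist die Geschwindigkeit. Mit v(0) = 3 erhalten wir v(t) = 3·exp(t). Mit ∫v(t)dt und Anwendung von x(0) = 3, finden wir x(t) = 3·exp(t). Wir haben die Position x(t) = 3·exp(t). Durch Einsetzen von t = log(3): x(log(3)) = 9.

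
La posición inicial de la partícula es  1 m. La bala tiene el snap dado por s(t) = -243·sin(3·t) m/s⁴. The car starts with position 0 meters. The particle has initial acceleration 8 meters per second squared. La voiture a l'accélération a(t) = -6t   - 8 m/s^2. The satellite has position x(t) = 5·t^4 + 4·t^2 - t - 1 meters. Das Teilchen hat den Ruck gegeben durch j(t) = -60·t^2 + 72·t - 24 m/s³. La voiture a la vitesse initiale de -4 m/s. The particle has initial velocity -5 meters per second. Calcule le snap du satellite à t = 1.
Nous devons dériver notre équation de la position x(t) = 5·t^4 + 4·t^2 - t - 1 4 fois. En prenant d/dt de x(t), nous trouvons v(t) = 20·t^3 + 8·t - 1. La dérivée de la vitesse donne l'accélération: a(t) = 60·t^2 + 8. En dérivant l'accélération, nous obtenons le jerk: j(t) = 120·t. En prenant d/dt de j(t), nous trouvons s(t) = 120. De l'équation du snap s(t) = 120, nous substituons t = 1 pour obtenir s = 120.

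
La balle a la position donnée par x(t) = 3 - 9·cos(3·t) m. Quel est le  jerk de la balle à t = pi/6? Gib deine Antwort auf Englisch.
We must differentiate our position equation x(t) = 3 - 9·cos(3·t) 3 times. Taking d/dt of x(t), we find v(t) = 27·sin(3·t). Differentiating velocity, we get acceleration: a(t) = 81·cos(3·t). The derivative of acceleration gives jerk: j(t) = -243·sin(3·t). From the given jerk equation j(t) = -243·sin(3·t), we substitute t = pi/6 to get j = -243.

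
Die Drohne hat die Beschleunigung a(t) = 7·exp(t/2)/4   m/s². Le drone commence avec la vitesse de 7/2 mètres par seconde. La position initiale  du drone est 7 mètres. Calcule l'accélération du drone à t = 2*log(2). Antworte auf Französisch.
De l'équation de l'accélération a(t) = 7·exp(t/2)/4, nous substituons t = 2*log(2) pour obtenir a = 7/2.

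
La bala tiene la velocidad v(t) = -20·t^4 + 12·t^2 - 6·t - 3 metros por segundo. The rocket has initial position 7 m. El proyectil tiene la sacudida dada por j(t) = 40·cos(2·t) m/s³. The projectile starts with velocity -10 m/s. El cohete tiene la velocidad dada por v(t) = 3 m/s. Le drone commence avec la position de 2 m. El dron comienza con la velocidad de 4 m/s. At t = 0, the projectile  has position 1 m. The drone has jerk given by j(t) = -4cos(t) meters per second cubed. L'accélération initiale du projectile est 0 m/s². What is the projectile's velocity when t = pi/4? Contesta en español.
Necesitamos integrar nuestra ecuación de la sacudida j(t) = 40·cos(2·t) 2 veces. Integrando la sacudida y usando la condición inicial a(0) = 0, obtenemos a(t) = 20·sin(2·t). Integrando la aceleración y usando la condición inicial v(0) = -10, obtenemos v(t) = -10·cos(2·t). Usando v(t) = -10·cos(2·t) y sustituyendo t = pi/4, encontramos v = 0.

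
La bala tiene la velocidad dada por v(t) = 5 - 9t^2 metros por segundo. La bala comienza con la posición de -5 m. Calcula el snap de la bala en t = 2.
Para resolver esto, necesitamos tomar 3 derivadas de nuestra ecuación de la velocidad v(t) = 5 - 9·t^2. La derivada de la velocidad da la aceleración: a(t) = -18·t. La derivada de la aceleración da la sacudida: j(t) = -18. Derivando la sacudida, obtenemos el snap: s(t) = 0. De la ecuación del snap s(t) = 0, sustituimos t = 2 para obtener s = 0.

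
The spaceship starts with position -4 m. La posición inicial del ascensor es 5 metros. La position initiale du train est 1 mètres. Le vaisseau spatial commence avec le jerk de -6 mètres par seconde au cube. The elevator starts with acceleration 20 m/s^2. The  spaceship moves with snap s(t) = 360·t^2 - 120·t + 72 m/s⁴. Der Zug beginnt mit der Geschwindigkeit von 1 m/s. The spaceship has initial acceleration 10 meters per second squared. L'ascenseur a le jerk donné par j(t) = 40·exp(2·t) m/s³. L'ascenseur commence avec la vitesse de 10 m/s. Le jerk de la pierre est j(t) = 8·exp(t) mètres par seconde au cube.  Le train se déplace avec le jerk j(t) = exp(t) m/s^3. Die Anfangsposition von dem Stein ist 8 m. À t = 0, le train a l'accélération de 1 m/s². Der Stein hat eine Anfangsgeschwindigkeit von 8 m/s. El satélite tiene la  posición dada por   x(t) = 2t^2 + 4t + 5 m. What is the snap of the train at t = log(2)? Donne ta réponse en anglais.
Starting from jerk j(t) = exp(t), we take 1 derivative. Taking d/dt of j(t), we find s(t) = exp(t). From the given snap equation s(t) = exp(t), we substitute t = log(2) to get s = 2.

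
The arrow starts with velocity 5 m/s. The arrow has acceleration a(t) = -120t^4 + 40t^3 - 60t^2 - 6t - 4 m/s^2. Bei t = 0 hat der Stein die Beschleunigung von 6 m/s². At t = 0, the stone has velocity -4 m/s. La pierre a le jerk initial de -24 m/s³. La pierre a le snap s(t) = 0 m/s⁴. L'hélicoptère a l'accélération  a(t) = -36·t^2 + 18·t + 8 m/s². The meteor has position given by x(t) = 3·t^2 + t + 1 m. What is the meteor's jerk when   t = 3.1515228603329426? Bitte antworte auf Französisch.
Pour résoudre ceci, nous devons prendre 3 dérivées de notre équation de la position x(t) = 3·t^2 + t + 1. En prenant d/dt de x(t), nous trouvons v(t) = 6·t + 1. En prenant d/dt de v(t), nous trouvons a(t) = 6. La dérivée de l'accélération donne le jerk: j(t) = 0. En utilisant j(t) = 0 et en substituant t = 3.1515228603329426, nous trouvons j = 0.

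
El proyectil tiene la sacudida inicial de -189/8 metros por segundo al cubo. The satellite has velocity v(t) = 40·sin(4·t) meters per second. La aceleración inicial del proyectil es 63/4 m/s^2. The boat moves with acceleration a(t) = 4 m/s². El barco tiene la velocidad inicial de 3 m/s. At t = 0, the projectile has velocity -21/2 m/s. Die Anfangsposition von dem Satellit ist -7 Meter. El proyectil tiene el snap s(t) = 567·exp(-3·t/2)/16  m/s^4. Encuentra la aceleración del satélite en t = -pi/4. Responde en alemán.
Ausgehend von der Geschwindigkeit v(t) = 40·sin(4·t), nehmen wir 1 Ableitung. Mit d/dt von v(t) finden wir a(t) = 160·cos(4·t). Wir haben die Beschleunigung a(t) = 160·cos(4·t). Durch Einsetzen von t = -pi/4: a(-pi/4) = -160.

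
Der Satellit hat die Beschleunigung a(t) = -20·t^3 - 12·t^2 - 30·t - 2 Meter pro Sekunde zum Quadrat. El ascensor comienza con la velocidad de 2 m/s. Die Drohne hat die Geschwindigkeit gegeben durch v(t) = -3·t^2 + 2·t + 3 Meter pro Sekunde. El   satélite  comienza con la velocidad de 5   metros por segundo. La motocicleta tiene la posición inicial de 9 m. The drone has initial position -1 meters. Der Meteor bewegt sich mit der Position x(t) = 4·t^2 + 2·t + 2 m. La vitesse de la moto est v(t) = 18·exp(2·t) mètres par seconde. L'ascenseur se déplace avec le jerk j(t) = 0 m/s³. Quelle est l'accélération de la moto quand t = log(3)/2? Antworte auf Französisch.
Nous devons dériver notre équation de la vitesse v(t) = 18·exp(2·t) 1 fois. En dérivant la vitesse, nous obtenons l'accélération: a(t) = 36·exp(2·t). De l'équation de l'accélération a(t) = 36·exp(2·t), nous substituons t = log(3)/2 pour obtenir a = 108.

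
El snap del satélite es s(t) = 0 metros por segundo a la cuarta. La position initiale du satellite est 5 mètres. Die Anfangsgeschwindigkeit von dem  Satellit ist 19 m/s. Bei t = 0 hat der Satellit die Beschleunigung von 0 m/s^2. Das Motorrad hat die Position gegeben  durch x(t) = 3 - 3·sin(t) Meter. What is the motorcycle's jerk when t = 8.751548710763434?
To solve this, we need to take 3 derivatives of our position equation x(t) = 3 - 3·sin(t). The derivative of position gives velocity: v(t) = -3·cos(t). Taking d/dt of v(t), we find a(t) = 3·sin(t). Taking d/dt of a(t), we find j(t) = 3·cos(t). We have jerk j(t) = 3·cos(t). Substituting t = 8.751548710763434: j(8.751548710763434) = -2.34543679049813.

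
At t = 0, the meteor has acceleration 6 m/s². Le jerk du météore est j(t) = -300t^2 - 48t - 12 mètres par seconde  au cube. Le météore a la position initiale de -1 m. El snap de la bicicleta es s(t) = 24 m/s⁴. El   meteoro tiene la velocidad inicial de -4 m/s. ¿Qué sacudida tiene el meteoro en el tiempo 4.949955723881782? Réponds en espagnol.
Usando j(t) = -300·t^2 - 48·t - 12 y sustituyendo t = 4.949955723881782, encontramos j = -7600.21637526333.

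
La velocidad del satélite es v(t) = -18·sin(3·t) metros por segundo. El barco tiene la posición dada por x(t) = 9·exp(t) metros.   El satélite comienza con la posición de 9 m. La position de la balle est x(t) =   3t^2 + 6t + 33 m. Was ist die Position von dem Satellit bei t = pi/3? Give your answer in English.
Starting from velocity v(t) = -18·sin(3·t), we take 1 antiderivative. Integrating velocity and using the initial condition x(0) = 9, we get x(t) = 6·cos(3·t) + 3. Using x(t) = 6·cos(3·t) + 3 and substituting t = pi/3, we find x = -3.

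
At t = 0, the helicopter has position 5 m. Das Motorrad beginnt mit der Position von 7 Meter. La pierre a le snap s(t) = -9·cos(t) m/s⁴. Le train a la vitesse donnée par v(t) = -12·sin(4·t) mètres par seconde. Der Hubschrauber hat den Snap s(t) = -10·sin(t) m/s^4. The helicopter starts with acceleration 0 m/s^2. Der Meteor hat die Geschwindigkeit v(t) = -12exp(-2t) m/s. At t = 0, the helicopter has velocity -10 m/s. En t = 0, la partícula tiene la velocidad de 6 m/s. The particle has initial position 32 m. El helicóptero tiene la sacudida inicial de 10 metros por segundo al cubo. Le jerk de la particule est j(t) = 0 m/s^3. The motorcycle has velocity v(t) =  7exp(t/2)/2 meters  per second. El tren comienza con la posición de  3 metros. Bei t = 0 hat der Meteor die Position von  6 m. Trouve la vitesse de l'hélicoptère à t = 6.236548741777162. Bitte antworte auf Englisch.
Starting from snap s(t) = -10·sin(t), we take 3 antiderivatives. Taking ∫s(t)dt and applying j(0) = 10, we find j(t) = 10·cos(t). The antiderivative of jerk, with a(0) = 0, gives acceleration: a(t) = 10·sin(t). Taking ∫a(t)dt and applying v(0) = -10, we find v(t) = -10·cos(t). From the given velocity equation v(t) = -10·cos(t), we substitute t = 6.236548741777162 to get v = -9.98912712473242.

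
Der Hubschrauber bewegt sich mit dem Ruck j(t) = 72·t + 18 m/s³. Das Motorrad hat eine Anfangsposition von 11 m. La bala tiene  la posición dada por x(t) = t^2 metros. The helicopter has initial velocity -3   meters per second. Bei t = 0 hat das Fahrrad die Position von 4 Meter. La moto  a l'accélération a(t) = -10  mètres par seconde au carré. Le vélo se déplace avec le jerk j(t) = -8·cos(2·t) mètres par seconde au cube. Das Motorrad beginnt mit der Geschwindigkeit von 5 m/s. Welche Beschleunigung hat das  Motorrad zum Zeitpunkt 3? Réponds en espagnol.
Tenemos la aceleración a(t) = -10. Sustituyendo t = 3: a(3) = -10.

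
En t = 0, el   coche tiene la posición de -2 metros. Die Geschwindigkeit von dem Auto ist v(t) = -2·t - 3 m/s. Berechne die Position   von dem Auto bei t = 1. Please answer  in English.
We need to integrate our velocity equation v(t) = -2·t - 3 1 time. Finding the integral of v(t) and using x(0) = -2: x(t) = -t^2 - 3·t - 2. From the given position equation x(t) = -t^2 - 3·t - 2, we substitute t = 1 to get x = -6.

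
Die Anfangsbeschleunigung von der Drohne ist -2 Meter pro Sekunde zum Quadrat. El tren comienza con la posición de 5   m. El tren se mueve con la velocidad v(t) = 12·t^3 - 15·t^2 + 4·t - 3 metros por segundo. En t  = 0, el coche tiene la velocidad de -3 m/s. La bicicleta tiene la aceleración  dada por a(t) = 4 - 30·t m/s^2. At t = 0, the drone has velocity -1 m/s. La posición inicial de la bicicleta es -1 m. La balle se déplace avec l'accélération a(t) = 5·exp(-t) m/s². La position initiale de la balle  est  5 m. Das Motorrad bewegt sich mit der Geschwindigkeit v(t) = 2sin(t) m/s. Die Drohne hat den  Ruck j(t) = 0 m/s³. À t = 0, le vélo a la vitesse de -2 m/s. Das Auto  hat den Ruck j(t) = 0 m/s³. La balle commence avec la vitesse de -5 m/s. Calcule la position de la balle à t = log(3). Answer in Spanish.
Para resolver esto, necesitamos tomar 2 antiderivadas de nuestra ecuación de la aceleración a(t) = 5·exp(-t). La integral de la aceleración es la velocidad. Usando v(0) = -5, obtenemos v(t) = -5·exp(-t). La integral de la velocidad es la posición. Usando x(0) = 5, obtenemos x(t) = 5·exp(-t). De la ecuación de la posición x(t) = 5·exp(-t), sustituimos t = log(3) para obtener x = 5/3.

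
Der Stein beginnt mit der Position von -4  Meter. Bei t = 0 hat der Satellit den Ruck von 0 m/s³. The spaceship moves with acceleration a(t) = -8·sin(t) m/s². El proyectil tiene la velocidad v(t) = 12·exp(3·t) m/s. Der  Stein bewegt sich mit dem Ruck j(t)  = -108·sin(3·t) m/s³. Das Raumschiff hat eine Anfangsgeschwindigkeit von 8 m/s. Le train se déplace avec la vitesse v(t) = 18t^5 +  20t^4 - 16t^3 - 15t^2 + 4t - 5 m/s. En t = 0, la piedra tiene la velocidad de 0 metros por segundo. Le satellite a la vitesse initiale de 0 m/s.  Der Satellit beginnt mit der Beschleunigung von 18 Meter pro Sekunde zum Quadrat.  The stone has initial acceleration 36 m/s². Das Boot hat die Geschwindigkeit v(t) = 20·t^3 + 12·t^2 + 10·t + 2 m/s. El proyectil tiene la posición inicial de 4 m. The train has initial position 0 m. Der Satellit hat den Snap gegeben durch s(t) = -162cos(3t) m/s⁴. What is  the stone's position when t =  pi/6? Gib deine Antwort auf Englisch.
We must find the antiderivative of our jerk equation j(t) = -108·sin(3·t) 3 times. The antiderivative of jerk is acceleration. Using a(0) = 36, we get a(t) = 36·cos(3·t). Finding the integral of a(t) and using v(0) = 0: v(t) = 12·sin(3·t). The antiderivative of velocity is position. Using x(0) = -4, we get x(t) = -4·cos(3·t). We have position x(t) = -4·cos(3·t). Substituting t = pi/6: x(pi/6) = 0.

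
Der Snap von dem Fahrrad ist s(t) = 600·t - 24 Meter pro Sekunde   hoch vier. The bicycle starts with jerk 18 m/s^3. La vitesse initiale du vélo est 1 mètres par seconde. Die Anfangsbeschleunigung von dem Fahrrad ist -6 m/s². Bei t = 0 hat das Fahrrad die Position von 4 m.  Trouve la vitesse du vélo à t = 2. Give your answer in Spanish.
Necesitamos integrar nuestra ecuación del snap s(t) = 600·t - 24 3 veces. Tomando ∫s(t)dt y aplicando j(0) = 18, encontramos j(t) = 300·t^2 - 24·t + 18. La integral de la sacudida es la aceleración. Usando a(0) = -6, obtenemos a(t) = 100·t^3 - 12·t^2 + 18·t - 6. La antiderivada de la aceleración es la velocidad. Usando v(0) = 1, obtenemos v(t) = 25·t^4 - 4·t^3 + 9·t^2 - 6·t + 1. Tenemos la velocidad v(t) = 25·t^4 - 4·t^3 + 9·t^2 - 6·t + 1. Sustituyendo t = 2: v(2) = 393.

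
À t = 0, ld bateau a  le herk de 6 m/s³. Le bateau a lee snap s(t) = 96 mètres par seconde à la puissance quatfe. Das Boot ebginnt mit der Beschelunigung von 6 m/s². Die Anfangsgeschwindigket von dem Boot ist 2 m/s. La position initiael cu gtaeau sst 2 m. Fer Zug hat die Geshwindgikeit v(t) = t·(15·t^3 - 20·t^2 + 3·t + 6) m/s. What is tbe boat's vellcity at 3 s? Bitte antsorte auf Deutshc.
Um dies zu lösen, müssen wir 3 Integrale unserer Gleichung für den Snap s(t) = 96 finden. Die Stammfunktion von dem Snap ist der Ruck. Mit j(0) = 6 erhalten wir j(t) = 96·t + 6. Mit ∫j(t)dt und Anwendung von a(0) = 6, finden wir a(t) = 48·t^2 + 6·t + 6. Mit ∫a(t)dt und Anwendung von v(0) = 2, finden wir v(t) = 16·t^3 + 3·t^2 + 6·t + 2. Wir haben die Geschwindigkeit v(t) = 16·t^3 + 3·t^2 + 6·t + 2. Durch Einsetzen von t = 3: v(3) = 479.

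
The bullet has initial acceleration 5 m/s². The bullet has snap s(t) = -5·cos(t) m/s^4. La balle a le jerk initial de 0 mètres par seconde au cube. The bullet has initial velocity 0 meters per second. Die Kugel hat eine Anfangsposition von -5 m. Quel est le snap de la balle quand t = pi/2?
Nous avons le snap s(t) = -5·cos(t). En substituant t = pi/2: s(pi/2) = 0.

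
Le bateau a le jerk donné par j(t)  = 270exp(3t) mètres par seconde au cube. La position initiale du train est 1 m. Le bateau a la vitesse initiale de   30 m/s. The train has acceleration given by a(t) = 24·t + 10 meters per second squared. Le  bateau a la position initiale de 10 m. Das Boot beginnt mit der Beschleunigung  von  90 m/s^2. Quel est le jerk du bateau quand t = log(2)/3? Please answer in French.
En utilisant j(t) = 270·exp(3·t) et en substituant t = log(2)/3, nous trouvons j = 540.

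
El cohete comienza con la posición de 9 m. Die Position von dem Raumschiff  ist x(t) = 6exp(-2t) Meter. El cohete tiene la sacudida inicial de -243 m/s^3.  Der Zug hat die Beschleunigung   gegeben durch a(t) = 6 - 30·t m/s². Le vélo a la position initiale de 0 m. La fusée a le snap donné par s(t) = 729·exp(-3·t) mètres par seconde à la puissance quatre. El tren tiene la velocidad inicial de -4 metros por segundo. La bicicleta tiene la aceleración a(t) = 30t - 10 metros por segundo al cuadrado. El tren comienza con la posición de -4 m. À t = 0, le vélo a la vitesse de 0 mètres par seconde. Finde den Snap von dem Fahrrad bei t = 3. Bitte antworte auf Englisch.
Starting from acceleration a(t) = 30·t - 10, we take 2 derivatives. Differentiating acceleration, we get jerk: j(t) = 30. Differentiating jerk, we get snap: s(t) = 0. From the given snap equation s(t) = 0, we substitute t = 3 to get s = 0.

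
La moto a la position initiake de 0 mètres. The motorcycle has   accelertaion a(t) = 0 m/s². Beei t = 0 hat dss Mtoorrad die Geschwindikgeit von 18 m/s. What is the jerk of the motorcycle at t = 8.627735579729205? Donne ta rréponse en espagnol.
Debemos derivar nuestra ecuación de la aceleración a(t) = 0 1 vez. Tomando d/dt de a(t), encontramos j(t) = 0. Usando j(t) = 0 y sustituyendo t = 8.627735579729205, encontramos j = 0.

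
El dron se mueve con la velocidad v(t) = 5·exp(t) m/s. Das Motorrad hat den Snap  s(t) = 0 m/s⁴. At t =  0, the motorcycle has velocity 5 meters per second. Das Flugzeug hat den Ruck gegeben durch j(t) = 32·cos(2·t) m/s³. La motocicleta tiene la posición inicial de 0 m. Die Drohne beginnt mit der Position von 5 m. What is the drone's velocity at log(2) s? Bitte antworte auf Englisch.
Using v(t) = 5·exp(t) and substituting t = log(2), we find v = 10.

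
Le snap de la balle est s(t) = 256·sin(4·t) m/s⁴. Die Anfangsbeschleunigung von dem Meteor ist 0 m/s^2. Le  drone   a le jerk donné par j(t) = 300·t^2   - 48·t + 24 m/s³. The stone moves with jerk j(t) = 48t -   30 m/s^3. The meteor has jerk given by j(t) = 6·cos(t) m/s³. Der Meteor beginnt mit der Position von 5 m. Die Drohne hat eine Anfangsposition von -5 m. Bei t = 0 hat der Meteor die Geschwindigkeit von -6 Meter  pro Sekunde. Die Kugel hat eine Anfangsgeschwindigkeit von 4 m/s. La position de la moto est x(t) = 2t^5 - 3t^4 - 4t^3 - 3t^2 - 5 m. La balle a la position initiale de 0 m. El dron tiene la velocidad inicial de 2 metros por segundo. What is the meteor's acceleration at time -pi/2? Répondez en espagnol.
Debemos encontrar la antiderivada de nuestra ecuación de la sacudida j(t) = 6·cos(t) 1 vez. La integral de la sacudida, con a(0) = 0, da la aceleración: a(t) = 6·sin(t). De la ecuación de la aceleración a(t) = 6·sin(t), sustituimos t = -pi/2 para obtener a = -6.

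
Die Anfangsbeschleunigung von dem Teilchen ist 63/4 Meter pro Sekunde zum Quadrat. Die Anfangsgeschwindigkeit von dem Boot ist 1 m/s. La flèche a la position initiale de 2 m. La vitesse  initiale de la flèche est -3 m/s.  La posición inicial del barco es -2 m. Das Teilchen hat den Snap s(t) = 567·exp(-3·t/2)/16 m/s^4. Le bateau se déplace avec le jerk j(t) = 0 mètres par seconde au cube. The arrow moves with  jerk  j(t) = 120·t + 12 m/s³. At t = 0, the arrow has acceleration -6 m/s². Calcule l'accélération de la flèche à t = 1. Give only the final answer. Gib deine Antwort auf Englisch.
The answer is 66.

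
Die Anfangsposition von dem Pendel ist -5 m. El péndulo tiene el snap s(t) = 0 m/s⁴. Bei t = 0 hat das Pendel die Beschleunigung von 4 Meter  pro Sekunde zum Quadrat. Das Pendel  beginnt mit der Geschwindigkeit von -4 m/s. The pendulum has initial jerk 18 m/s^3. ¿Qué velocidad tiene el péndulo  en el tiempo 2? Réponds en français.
Nous devons intégrer notre équation du snap s(t) = 0 3 fois. La primitive du snap est le jerk. En utilisant j(0) = 18, nous obtenons j(t) = 18. En prenant ∫j(t)dt et en appliquant a(0) = 4, nous trouvons a(t) = 18·t + 4. En intégrant l'accélération et en utilisant la condition initiale v(0) = -4, nous obtenons v(t) = 9·t^2 + 4·t - 4. En utilisant v(t) = 9·t^2 + 4·t - 4 et en substituant t = 2, nous trouvons v = 40.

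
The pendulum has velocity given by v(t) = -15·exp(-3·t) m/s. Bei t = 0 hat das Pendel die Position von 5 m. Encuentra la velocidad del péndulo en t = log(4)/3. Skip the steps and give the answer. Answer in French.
v(log(4)/3) = -15/4.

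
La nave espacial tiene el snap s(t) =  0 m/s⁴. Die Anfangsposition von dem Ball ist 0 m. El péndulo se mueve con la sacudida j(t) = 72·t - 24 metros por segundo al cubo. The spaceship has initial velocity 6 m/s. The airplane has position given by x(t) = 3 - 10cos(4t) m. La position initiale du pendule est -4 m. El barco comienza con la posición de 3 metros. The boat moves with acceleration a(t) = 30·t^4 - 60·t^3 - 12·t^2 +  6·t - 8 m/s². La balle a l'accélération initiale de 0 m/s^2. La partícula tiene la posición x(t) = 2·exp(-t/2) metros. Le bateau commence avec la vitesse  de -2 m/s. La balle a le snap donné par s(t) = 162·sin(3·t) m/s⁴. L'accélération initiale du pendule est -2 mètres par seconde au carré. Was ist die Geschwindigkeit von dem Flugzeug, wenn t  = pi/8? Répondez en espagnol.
Partiendo de la posición x(t) = 3 - 10·cos(4·t), tomamos 1 derivada. La derivada de la posición da la velocidad: v(t) = 40·sin(4·t). Tenemos la velocidad v(t) = 40·sin(4·t). Sustituyendo t = pi/8: v(pi/8) = 40.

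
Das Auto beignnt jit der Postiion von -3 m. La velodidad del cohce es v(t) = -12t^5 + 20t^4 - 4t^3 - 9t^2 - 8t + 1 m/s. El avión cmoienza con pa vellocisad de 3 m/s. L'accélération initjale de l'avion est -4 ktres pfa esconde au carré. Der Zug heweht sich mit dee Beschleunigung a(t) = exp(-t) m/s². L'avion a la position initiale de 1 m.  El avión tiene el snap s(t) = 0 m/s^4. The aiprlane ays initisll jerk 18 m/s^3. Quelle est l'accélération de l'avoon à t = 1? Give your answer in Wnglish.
We must find the antiderivative of our snap equation s(t) = 0 2 times. The antiderivative of snap is jerk. Using j(0) = 18, we get j(t) = 18. The integral of jerk, with a(0) = -4, gives acceleration: a(t) = 18·t - 4. Using a(t) = 18·t - 4 and substituting t = 1, we find a = 14.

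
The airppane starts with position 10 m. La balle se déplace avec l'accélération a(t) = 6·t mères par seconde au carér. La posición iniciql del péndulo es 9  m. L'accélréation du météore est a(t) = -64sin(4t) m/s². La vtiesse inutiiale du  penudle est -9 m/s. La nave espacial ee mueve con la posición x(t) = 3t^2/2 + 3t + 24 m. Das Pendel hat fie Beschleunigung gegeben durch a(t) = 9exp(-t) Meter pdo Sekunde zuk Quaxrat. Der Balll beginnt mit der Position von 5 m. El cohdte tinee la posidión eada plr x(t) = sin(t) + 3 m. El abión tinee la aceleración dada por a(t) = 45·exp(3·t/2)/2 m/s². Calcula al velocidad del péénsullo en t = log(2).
Debemos encontrar la integral de nuestra ecuación de la aceleración a(t) = 9·exp(-t) 1 vez. Integrando la aceleración y usando la condición inicial v(0) = -9, obtenemos v(t) = -9·exp(-t). De la ecuación de la velocidad v(t) = -9·exp(-t), sustituimos t = log(2) para obtener v = -9/2.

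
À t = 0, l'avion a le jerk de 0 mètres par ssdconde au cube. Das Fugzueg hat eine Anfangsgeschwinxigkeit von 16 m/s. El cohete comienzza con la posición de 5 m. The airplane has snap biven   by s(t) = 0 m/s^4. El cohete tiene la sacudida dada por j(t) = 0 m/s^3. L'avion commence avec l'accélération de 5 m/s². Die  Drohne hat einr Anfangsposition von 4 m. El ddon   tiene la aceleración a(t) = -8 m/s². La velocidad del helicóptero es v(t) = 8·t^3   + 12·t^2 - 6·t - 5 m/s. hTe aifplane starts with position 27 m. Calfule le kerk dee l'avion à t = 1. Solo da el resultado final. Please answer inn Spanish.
La sacudida en t = 1 es j = 0.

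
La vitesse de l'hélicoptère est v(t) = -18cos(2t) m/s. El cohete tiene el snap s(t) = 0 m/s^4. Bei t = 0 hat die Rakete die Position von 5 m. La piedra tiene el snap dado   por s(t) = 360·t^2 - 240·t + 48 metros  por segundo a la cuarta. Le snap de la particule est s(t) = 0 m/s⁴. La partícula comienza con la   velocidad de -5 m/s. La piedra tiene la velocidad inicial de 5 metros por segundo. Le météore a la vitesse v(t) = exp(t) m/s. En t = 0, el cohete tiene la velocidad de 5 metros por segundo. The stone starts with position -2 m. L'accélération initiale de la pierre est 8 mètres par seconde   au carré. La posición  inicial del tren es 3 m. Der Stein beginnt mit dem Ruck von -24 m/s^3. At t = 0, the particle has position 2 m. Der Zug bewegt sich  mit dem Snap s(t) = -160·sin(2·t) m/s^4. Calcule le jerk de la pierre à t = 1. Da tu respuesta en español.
Para resolver esto, necesitamos tomar 1 integral de nuestra ecuación del snap s(t) = 360·t^2 - 240·t + 48. La integral del snap, con j(0) = -24, da la sacudida: j(t) = 120·t^3 - 120·t^2 + 48·t - 24. De la ecuación de la sacudida j(t) = 120·t^3 - 120·t^2 + 48·t - 24, sustituimos t = 1 para obtener j = 24.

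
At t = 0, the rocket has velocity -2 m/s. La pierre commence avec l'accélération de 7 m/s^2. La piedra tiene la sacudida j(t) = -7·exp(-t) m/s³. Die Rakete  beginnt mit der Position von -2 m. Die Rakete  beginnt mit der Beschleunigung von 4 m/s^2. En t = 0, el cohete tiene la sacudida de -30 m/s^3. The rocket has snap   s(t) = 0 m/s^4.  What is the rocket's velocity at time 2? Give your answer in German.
Wir müssen die Stammfunktion unserer Gleichung für den Snap s(t) = 0 3-mal finden. Die Stammfunktion von dem Snap ist der Ruck. Mit j(0) = -30 erhalten wir j(t) = -30. Das Integral von dem Ruck ist die Beschleunigung. Mit a(0) = 4 erhalten wir a(t) = 4 - 30·t. Die Stammfunktion von der Beschleunigung, mit v(0) = -2, ergibt die Geschwindigkeit: v(t) = -15·t^2 + 4·t - 2. Wir haben die Geschwindigkeit v(t) = -15·t^2 + 4·t - 2. Durch Einsetzen von t = 2: v(2) = -54.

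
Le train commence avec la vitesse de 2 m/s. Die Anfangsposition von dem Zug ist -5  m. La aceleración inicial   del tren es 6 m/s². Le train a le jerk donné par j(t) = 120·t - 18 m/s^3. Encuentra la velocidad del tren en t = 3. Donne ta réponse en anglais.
We must find the integral of our jerk equation j(t) = 120·t - 18 2 times. Finding the integral of j(t) and using a(0) = 6: a(t) = 60·t^2 - 18·t + 6. Integrating acceleration and using the initial condition v(0) = 2, we get v(t) = 20·t^3 - 9·t^2 + 6·t + 2. We have velocity v(t) = 20·t^3 - 9·t^2 + 6·t + 2. Substituting t = 3: v(3) = 479.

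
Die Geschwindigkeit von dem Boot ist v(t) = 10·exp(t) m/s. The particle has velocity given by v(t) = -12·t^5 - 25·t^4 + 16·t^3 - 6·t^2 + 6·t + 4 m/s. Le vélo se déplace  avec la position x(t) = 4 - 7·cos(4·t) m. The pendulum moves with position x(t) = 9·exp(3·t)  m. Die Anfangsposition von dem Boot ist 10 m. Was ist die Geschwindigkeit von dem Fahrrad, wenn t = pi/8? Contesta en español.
Partiendo de la posición x(t) = 4 - 7·cos(4·t), tomamos 1 derivada. Derivando la posición, obtenemos la velocidad: v(t) = 28·sin(4·t). Usando v(t) = 28·sin(4·t) y sustituyendo t = pi/8, encontramos v = 28.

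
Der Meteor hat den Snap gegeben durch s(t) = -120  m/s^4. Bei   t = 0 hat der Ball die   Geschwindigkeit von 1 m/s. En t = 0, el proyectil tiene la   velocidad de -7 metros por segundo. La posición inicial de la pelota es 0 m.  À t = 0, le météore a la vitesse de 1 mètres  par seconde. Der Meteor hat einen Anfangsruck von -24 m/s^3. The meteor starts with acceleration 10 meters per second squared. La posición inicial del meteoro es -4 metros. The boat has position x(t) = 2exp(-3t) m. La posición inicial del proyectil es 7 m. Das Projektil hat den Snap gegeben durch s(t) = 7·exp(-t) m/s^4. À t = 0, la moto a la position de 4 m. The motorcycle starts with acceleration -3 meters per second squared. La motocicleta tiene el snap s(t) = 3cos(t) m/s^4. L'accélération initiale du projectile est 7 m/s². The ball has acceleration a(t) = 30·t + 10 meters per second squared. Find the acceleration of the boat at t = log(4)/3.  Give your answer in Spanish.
Debemos derivar nuestra ecuación de la posición x(t) = 2·exp(-3·t) 2 veces. La derivada de la posición da la velocidad: v(t) = -6·exp(-3·t). La derivada de la velocidad da la aceleración: a(t) = 18·exp(-3·t). Usando a(t) = 18·exp(-3·t) y sustituyendo t = log(4)/3, encontramos a = 9/2.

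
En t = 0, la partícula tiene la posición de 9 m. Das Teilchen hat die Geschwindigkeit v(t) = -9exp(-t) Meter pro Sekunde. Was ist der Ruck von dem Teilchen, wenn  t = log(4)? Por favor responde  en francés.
Pour résoudre ceci, nous devons prendre 2 dérivées de notre équation de la vitesse v(t) = -9·exp(-t). La dérivée de la vitesse donne l'accélération: a(t) = 9·exp(-t). En dérivant l'accélération, nous obtenons le jerk: j(t) = -9·exp(-t). De l'équation du jerk j(t) = -9·exp(-t), nous substituons t = log(4) pour obtenir j = -9/4.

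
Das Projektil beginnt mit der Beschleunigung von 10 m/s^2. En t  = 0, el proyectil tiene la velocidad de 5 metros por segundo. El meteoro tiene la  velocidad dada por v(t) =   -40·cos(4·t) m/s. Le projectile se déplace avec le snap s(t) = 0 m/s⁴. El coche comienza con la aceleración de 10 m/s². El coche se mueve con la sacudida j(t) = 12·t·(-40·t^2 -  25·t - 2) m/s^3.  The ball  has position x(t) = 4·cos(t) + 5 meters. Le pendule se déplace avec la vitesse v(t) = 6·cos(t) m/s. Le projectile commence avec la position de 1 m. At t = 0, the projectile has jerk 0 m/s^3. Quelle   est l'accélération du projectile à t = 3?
Nous devons intégrer notre équation du snap s(t) = 0 2 fois. En intégrant le snap et en utilisant la condition initiale j(0) = 0, nous obtenons j(t) = 0. La primitive du jerk est l'accélération. En utilisant a(0) = 10, nous obtenons a(t) = 10. Nous avons l'accélération a(t) = 10. En substituant t = 3: a(3) = 10.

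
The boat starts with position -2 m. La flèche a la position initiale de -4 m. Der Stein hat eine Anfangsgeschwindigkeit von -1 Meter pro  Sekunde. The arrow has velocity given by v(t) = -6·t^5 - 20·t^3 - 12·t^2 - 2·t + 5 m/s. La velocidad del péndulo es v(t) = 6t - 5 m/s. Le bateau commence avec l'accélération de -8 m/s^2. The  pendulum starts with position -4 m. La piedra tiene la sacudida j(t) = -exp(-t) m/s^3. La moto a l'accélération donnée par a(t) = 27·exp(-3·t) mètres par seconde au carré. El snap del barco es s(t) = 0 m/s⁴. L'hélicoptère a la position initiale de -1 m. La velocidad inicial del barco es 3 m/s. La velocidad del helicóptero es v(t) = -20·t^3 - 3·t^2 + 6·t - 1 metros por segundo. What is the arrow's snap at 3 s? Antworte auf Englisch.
To solve this, we need to take 3 derivatives of our velocity equation v(t) = -6·t^5 - 20·t^3 - 12·t^2 - 2·t + 5. The derivative of velocity gives acceleration: a(t) = -30·t^4 - 60·t^2 - 24·t - 2. Taking d/dt of a(t), we find j(t) = -120·t^3 - 120·t - 24. Differentiating jerk, we get snap: s(t) = -360·t^2 - 120. Using s(t) = -360·t^2 - 120 and substituting t = 3, we find s = -3360.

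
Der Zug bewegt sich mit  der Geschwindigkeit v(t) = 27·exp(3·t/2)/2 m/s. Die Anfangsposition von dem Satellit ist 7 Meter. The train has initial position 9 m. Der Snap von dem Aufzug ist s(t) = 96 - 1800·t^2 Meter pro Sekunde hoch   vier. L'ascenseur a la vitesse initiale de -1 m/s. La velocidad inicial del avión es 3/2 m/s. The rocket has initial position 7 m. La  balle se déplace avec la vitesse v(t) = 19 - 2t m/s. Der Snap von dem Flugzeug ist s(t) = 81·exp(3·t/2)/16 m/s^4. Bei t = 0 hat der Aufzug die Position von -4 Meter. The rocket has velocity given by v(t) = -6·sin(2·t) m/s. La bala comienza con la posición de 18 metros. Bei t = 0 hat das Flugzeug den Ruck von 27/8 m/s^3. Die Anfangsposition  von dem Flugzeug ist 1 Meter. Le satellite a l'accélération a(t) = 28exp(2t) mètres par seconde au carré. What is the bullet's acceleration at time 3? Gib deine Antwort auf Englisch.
Starting from velocity v(t) = 19 - 2·t, we take 1 derivative. Taking d/dt of v(t), we find a(t) = -2. From the given acceleration equation a(t) = -2, we substitute t = 3 to get a = -2.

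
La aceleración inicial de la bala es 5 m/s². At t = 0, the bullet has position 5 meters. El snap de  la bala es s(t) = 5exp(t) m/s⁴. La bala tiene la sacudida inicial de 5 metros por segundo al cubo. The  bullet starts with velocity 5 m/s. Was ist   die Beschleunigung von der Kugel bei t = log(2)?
Um dies zu lösen, müssen wir 2 Stammfunktionen unserer Gleichung für den Snap s(t) = 5·exp(t) finden. Mit ∫s(t)dt und Anwendung von j(0) = 5, finden wir j(t) = 5·exp(t). Das Integral von dem Ruck ist die Beschleunigung. Mit a(0) = 5 erhalten wir a(t) = 5·exp(t). Aus der Gleichung für die Beschleunigung a(t) = 5·exp(t), setzen wir t = log(2) ein und erhalten a = 10.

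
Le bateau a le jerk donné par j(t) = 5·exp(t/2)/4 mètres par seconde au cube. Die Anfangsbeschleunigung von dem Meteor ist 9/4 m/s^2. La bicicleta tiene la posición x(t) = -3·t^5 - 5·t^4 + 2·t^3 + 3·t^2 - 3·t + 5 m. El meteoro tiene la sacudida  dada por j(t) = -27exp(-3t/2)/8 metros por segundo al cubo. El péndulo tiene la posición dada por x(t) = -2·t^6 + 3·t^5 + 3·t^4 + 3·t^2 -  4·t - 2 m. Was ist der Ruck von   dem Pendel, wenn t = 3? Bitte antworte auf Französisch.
Pour résoudre ceci, nous devons prendre 3 dérivées de notre équation de la position x(t) = -2·t^6 + 3·t^5 + 3·t^4 + 3·t^2 - 4·t - 2. En prenant d/dt de x(t), nous trouvons v(t) = -12·t^5 + 15·t^4 + 12·t^3 + 6·t - 4. En dérivant la vitesse, nous obtenons l'accélération: a(t) = -60·t^4 + 60·t^3 + 36·t^2 + 6. En dérivant l'accélération, nous obtenons le jerk: j(t) = -240·t^3 + 180·t^2 + 72·t. Nous avons le jerk j(t) = -240·t^3 + 180·t^2 + 72·t. En substituant t = 3: j(3) = -4644.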